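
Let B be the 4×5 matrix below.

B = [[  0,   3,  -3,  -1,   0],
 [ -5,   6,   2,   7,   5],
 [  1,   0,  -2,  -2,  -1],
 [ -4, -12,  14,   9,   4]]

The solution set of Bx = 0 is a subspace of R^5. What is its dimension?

Row reduce to echelon form.
Swap R1 ↔ R2
R3 ← R3 + (1/5)·R1: [0, 6/5, -8/5, -3/5, 0]
R4 ← R4 − (4/5)·R1: [0, -84/5, 62/5, 17/5, 0]
R3 ← R3 − (2/5)·R2: [0, 0, -2/5, -1/5, 0]
R4 ← R4 + (28/5)·R2: [0, 0, -22/5, -11/5, 0]
R4 ← R4 − (11)·R3: [0, 0, 0, 0, 0]
3 nonzero rows, so rank(B) = 3.
B has 5 columns; by rank–nullity, nullity = 5 − 3 = 2.

2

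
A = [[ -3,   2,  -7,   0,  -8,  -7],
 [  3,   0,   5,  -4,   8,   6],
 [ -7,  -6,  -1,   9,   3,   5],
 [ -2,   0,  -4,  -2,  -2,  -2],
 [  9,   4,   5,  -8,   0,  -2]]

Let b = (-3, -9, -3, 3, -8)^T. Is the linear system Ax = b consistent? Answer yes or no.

Row reduce the augmented matrix [A | b].
R2 ← R2 + R1: [0, 2, -2, -4, 0, -1, -12]
R3 ← R3 − (7/3)·R1: [0, -32/3, 46/3, 9, 65/3, 64/3, 4]
R4 ← R4 − (2/3)·R1: [0, -4/3, 2/3, -2, 10/3, 8/3, 5]
R5 ← R5 + (3)·R1: [0, 10, -16, -8, -24, -23, -17]
R3 ← R3 + (16/3)·R2: [0, 0, 14/3, -37/3, 65/3, 16, -60]
R4 ← R4 + (2/3)·R2: [0, 0, -2/3, -14/3, 10/3, 2, -3]
R5 ← R5 − (5)·R2: [0, 0, -6, 12, -24, -18, 43]
R4 ← R4 + (1/7)·R3: [0, 0, 0, -45/7, 45/7, 30/7, -81/7]
R5 ← R5 + (9/7)·R3: [0, 0, 0, -27/7, 27/7, 18/7, -239/7]
R5 ← R5 − (3/5)·R4: [0, 0, 0, 0, 0, 0, -136/5]
The echelon form has 5 nonzero rows; the last pivot sits in the augmented column, so rank(A) = 4 but rank([A|b]) = 5.
Since the ranks differ, the system is inconsistent.

no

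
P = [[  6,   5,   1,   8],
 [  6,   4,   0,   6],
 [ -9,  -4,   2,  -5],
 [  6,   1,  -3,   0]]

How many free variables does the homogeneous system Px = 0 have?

2

Row reduce to echelon form.
R2 ← R2 − R1: [0, -1, -1, -2]
R3 ← R3 + (3/2)·R1: [0, 7/2, 7/2, 7]
R4 ← R4 − R1: [0, -4, -4, -8]
R3 ← R3 + (7/2)·R2: [0, 0, 0, 0]
R4 ← R4 − (4)·R2: [0, 0, 0, 0]
2 nonzero rows, so rank(P) = 2.
P has 4 columns; by rank–nullity, nullity = 4 − 2 = 2.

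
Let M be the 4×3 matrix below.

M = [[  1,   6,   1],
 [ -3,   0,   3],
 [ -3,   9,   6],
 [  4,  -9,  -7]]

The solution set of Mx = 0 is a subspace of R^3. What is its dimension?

Row reduce to echelon form.
R2 ← R2 + (3)·R1: [0, 18, 6]
R3 ← R3 + (3)·R1: [0, 27, 9]
R4 ← R4 − (4)·R1: [0, -33, -11]
R3 ← R3 − (3/2)·R2: [0, 0, 0]
R4 ← R4 + (11/6)·R2: [0, 0, 0]
2 nonzero rows, so rank(M) = 2.
M has 3 columns; by rank–nullity, nullity = 3 − 2 = 1.

1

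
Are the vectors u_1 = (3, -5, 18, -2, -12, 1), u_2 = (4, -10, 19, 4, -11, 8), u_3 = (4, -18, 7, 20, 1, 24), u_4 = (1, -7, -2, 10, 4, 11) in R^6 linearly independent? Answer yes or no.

no

Form the matrix with these vectors as rows and row reduce.
R2 ← R2 − (4/3)·R1: [0, -10/3, -5, 20/3, 5, 20/3]
R3 ← R3 − (4/3)·R1: [0, -34/3, -17, 68/3, 17, 68/3]
R4 ← R4 − (1/3)·R1: [0, -16/3, -8, 32/3, 8, 32/3]
R3 ← R3 − (17/5)·R2: [0, 0, 0, 0, 0, 0]
R4 ← R4 − (8/5)·R2: [0, 0, 0, 0, 0, 0]
2 nonzero rows, so the 4 vectors span a space of dimension 2.
Since 2 < 4, the vectors are linearly dependent.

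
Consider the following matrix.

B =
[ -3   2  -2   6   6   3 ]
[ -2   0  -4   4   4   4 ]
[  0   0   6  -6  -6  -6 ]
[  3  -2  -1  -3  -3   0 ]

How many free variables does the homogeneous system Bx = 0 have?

Row reduce to echelon form.
R2 ← R2 − (2/3)·R1: [0, -4/3, -8/3, 0, 0, 2]
R4 ← R4 + R1: [0, 0, -3, 3, 3, 3]
R4 ← R4 + (1/2)·R3: [0, 0, 0, 0, 0, 0]
3 nonzero rows, so rank(B) = 3.
B has 6 columns; by rank–nullity, nullity = 6 − 3 = 3.

3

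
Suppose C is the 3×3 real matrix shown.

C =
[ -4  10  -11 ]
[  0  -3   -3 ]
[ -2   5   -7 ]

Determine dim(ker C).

0

Row reduce to echelon form.
R3 ← R3 − (1/2)·R1: [0, 0, -3/2]
3 nonzero rows, so rank(C) = 3.
C has 3 columns; by rank–nullity, nullity = 3 − 3 = 0.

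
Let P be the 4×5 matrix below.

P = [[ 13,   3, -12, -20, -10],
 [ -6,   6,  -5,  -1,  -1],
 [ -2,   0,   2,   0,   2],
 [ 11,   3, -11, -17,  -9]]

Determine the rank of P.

Row reduce to echelon form.
R2 ← R2 + (6/13)·R1: [0, 96/13, -137/13, -133/13, -73/13]
R3 ← R3 + (2/13)·R1: [0, 6/13, 2/13, -40/13, 6/13]
R4 ← R4 − (11/13)·R1: [0, 6/13, -11/13, -1/13, -7/13]
R3 ← R3 − (1/16)·R2: [0, 0, 13/16, -39/16, 13/16]
R4 ← R4 − (1/16)·R2: [0, 0, -3/16, 9/16, -3/16]
R4 ← R4 + (3/13)·R3: [0, 0, 0, 0, 0]
Echelon form has 3 nonzero rows, so rank(P) = 3.

3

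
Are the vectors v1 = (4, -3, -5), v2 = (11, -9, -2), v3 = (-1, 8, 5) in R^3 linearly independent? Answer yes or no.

Form the matrix with these vectors as rows and row reduce.
R2 ← R2 − (11/4)·R1: [0, -3/4, 47/4]
R3 ← R3 + (1/4)·R1: [0, 29/4, 15/4]
R3 ← R3 + (29/3)·R2: [0, 0, 352/3]
3 nonzero rows, so the 3 vectors span a space of dimension 3.
Since 3 = 3, the vectors are linearly independent.

yes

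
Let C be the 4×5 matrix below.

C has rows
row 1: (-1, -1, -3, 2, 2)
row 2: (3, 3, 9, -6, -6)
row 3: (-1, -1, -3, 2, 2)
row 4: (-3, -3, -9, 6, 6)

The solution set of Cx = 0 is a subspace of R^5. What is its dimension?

Row reduce to echelon form.
R2 ← R2 + (3)·R1: [0, 0, 0, 0, 0]
R3 ← R3 − R1: [0, 0, 0, 0, 0]
R4 ← R4 − (3)·R1: [0, 0, 0, 0, 0]
1 nonzero row, so rank(C) = 1.
C has 5 columns; by rank–nullity, nullity = 5 − 1 = 4.

4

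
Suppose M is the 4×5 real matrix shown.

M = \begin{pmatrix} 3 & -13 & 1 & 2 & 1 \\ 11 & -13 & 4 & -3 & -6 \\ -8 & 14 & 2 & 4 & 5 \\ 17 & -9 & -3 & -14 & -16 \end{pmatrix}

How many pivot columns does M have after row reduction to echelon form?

Row reduce to echelon form.
R2 ← R2 − (11/3)·R1: [0, 104/3, 1/3, -31/3, -29/3]
R3 ← R3 + (8/3)·R1: [0, -62/3, 14/3, 28/3, 23/3]
R4 ← R4 − (17/3)·R1: [0, 194/3, -26/3, -76/3, -65/3]
R3 ← R3 + (31/52)·R2: [0, 0, 253/52, 165/52, 99/52]
R4 ← R4 − (97/52)·R2: [0, 0, -483/52, -315/52, -189/52]
R4 ← R4 + (21/11)·R3: [0, 0, 0, 0, 0]
Echelon form has 3 nonzero rows, so rank(M) = 3.
Each nonzero row contributes one pivot column: 3 pivot columns.

3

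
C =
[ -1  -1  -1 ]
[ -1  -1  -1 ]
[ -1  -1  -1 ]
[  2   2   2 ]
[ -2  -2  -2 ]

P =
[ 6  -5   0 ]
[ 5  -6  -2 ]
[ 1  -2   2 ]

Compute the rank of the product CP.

First compute CP:
[[-12,  13,   0],
 [-12,  13,   0],
 [-12,  13,   0],
 [ 24, -26,   0],
 [-24,  26,   0]]
Now row reduce the product.
R2 ← R2 − R1: [0, 0, 0]
R3 ← R3 − R1: [0, 0, 0]
R4 ← R4 + (2)·R1: [0, 0, 0]
R5 ← R5 − (2)·R1: [0, 0, 0]
1 nonzero row, so rank(CP) = 1.

1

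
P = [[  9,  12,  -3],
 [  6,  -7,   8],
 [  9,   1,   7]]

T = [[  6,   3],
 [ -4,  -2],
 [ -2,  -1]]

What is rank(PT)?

First compute PT:
[[ 12,   6],
 [ 48,  24],
 [ 36,  18]]
Now row reduce the product.
R2 ← R2 − (4)·R1: [0, 0]
R3 ← R3 − (3)·R1: [0, 0]
1 nonzero row, so rank(PT) = 1.

1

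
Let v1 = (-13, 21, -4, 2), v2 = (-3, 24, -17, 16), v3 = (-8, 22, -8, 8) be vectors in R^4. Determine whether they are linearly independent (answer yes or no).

Form the matrix with these vectors as rows and row reduce.
R2 ← R2 − (3/13)·R1: [0, 249/13, -209/13, 202/13]
R3 ← R3 − (8/13)·R1: [0, 118/13, -72/13, 88/13]
R3 ← R3 − (118/249)·R2: [0, 0, 518/249, -148/249]
3 nonzero rows, so the 3 vectors span a space of dimension 3.
Since 3 = 3, the vectors are linearly independent.

yes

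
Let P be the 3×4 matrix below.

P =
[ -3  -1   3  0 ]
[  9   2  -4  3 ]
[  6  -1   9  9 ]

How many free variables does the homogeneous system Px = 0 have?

2

Row reduce to echelon form.
R2 ← R2 + (3)·R1: [0, -1, 5, 3]
R3 ← R3 + (2)·R1: [0, -3, 15, 9]
R3 ← R3 − (3)·R2: [0, 0, 0, 0]
2 nonzero rows, so rank(P) = 2.
P has 4 columns; by rank–nullity, nullity = 4 − 2 = 2.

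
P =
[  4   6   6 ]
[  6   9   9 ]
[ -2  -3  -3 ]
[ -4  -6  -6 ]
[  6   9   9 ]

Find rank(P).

1

Row reduce to echelon form.
R2 ← R2 − (3/2)·R1: [0, 0, 0]
R3 ← R3 + (1/2)·R1: [0, 0, 0]
R4 ← R4 + R1: [0, 0, 0]
R5 ← R5 − (3/2)·R1: [0, 0, 0]
Echelon form has 1 nonzero row, so rank(P) = 1.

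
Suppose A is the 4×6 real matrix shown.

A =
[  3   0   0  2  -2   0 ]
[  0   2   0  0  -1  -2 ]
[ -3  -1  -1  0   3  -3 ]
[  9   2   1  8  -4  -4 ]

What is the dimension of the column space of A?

Row reduce to echelon form.
R3 ← R3 + R1: [0, -1, -1, 2, 1, -3]
R4 ← R4 − (3)·R1: [0, 2, 1, 2, 2, -4]
R3 ← R3 + (1/2)·R2: [0, 0, -1, 2, 1/2, -4]
R4 ← R4 − R2: [0, 0, 1, 2, 3, -2]
R4 ← R4 + R3: [0, 0, 0, 4, 7/2, -6]
Echelon form has 4 nonzero rows, so rank(A) = 4.
The column space has dimension equal to the rank: 4.

4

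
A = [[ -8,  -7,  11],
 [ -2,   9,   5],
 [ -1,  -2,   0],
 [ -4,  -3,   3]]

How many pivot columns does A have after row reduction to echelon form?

3

Row reduce to echelon form.
R2 ← R2 − (1/4)·R1: [0, 43/4, 9/4]
R3 ← R3 − (1/8)·R1: [0, -9/8, -11/8]
R4 ← R4 − (1/2)·R1: [0, 1/2, -5/2]
R3 ← R3 + (9/86)·R2: [0, 0, -49/43]
R4 ← R4 − (2/43)·R2: [0, 0, -112/43]
R4 ← R4 − (16/7)·R3: [0, 0, 0]
Echelon form has 3 nonzero rows, so rank(A) = 3.
Each nonzero row contributes one pivot column: 3 pivot columns.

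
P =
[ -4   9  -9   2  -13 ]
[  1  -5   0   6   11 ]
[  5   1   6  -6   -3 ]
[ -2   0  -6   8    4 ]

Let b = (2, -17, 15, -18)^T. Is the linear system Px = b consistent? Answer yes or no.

Row reduce the augmented matrix [P | b].
R2 ← R2 + (1/4)·R1: [0, -11/4, -9/4, 13/2, 31/4, -33/2]
R3 ← R3 + (5/4)·R1: [0, 49/4, -21/4, -7/2, -77/4, 35/2]
R4 ← R4 − (1/2)·R1: [0, -9/2, -3/2, 7, 21/2, -19]
R3 ← R3 + (49/11)·R2: [0, 0, -168/11, 280/11, 168/11, -56]
R4 ← R4 − (18/11)·R2: [0, 0, 24/11, -40/11, -24/11, 8]
R4 ← R4 + (1/7)·R3: [0, 0, 0, 0, 0, 0]
The echelon form has 3 nonzero rows, and every pivot lies in the first 5 columns, so rank(P) = rank([P|b]) = 3.
The system is consistent.

yes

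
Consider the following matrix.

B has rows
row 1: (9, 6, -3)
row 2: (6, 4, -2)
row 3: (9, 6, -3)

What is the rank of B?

Row reduce to echelon form.
R2 ← R2 − (2/3)·R1: [0, 0, 0]
R3 ← R3 − R1: [0, 0, 0]
Echelon form has 1 nonzero row, so rank(B) = 1.

1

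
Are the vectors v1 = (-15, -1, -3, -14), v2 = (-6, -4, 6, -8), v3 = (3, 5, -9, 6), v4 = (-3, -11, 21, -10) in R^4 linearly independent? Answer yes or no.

no

Form the matrix with these vectors as rows and row reduce.
R2 ← R2 − (2/5)·R1: [0, -18/5, 36/5, -12/5]
R3 ← R3 + (1/5)·R1: [0, 24/5, -48/5, 16/5]
R4 ← R4 − (1/5)·R1: [0, -54/5, 108/5, -36/5]
R3 ← R3 + (4/3)·R2: [0, 0, 0, 0]
R4 ← R4 − (3)·R2: [0, 0, 0, 0]
2 nonzero rows, so the 4 vectors span a space of dimension 2.
Since 2 < 4, the vectors are linearly dependent.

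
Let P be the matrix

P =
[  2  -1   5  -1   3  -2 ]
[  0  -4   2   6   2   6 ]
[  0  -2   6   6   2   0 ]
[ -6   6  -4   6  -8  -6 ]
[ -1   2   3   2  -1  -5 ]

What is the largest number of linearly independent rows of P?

Row reduce to echelon form.
R4 ← R4 + (3)·R1: [0, 3, 11, 3, 1, -12]
R5 ← R5 + (1/2)·R1: [0, 3/2, 11/2, 3/2, 1/2, -6]
R3 ← R3 − (1/2)·R2: [0, 0, 5, 3, 1, -3]
R4 ← R4 + (3/4)·R2: [0, 0, 25/2, 15/2, 5/2, -15/2]
R5 ← R5 + (3/8)·R2: [0, 0, 25/4, 15/4, 5/4, -15/4]
R4 ← R4 − (5/2)·R3: [0, 0, 0, 0, 0, 0]
R5 ← R5 − (5/4)·R3: [0, 0, 0, 0, 0, 0]
Echelon form has 3 nonzero rows, so rank(P) = 3.
The rank gives the maximum number of linearly independent rows: 3.

3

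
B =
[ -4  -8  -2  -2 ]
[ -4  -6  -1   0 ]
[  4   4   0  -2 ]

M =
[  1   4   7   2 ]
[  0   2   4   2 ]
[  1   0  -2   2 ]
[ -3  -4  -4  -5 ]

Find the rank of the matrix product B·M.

2

First compute BM:
[[  0, -24, -48, -18],
 [ -5, -28, -50, -22],
 [ 10,  32,  52,  26]]
Now row reduce the product.
Swap R1 ↔ R2
R3 ← R3 + (2)·R1: [0, -24, -48, -18]
R3 ← R3 − R2: [0, 0, 0, 0]
2 nonzero rows, so rank(BM) = 2.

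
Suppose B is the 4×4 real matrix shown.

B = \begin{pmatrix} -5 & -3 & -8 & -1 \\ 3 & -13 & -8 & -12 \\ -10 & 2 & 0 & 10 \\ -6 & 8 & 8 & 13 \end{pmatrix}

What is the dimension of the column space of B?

3

Row reduce to echelon form.
R2 ← R2 + (3/5)·R1: [0, -74/5, -64/5, -63/5]
R3 ← R3 − (2)·R1: [0, 8, 16, 12]
R4 ← R4 − (6/5)·R1: [0, 58/5, 88/5, 71/5]
R3 ← R3 + (20/37)·R2: [0, 0, 336/37, 192/37]
R4 ← R4 + (29/37)·R2: [0, 0, 280/37, 160/37]
R4 ← R4 − (5/6)·R3: [0, 0, 0, 0]
Echelon form has 3 nonzero rows, so rank(B) = 3.
The column space has dimension equal to the rank: 3.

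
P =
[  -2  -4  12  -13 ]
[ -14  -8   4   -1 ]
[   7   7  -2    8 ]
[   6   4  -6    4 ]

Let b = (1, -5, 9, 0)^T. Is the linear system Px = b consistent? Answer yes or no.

no

Row reduce the augmented matrix [P | b].
R2 ← R2 − (7)·R1: [0, 20, -80, 90, -12]
R3 ← R3 + (7/2)·R1: [0, -7, 40, -75/2, 25/2]
R4 ← R4 + (3)·R1: [0, -8, 30, -35, 3]
R3 ← R3 + (7/20)·R2: [0, 0, 12, -6, 83/10]
R4 ← R4 + (2/5)·R2: [0, 0, -2, 1, -9/5]
R4 ← R4 + (1/6)·R3: [0, 0, 0, 0, -5/12]
The echelon form has 4 nonzero rows; the last pivot sits in the augmented column, so rank(P) = 3 but rank([P|b]) = 4.
Since the ranks differ, the system is inconsistent.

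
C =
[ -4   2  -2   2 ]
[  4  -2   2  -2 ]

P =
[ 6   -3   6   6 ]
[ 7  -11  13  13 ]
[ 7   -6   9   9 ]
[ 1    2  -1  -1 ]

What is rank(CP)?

First compute CP:
[[-22,   6, -18, -18],
 [ 22,  -6,  18,  18]]
Now row reduce the product.
R2 ← R2 + R1: [0, 0, 0, 0]
1 nonzero row, so rank(CP) = 1.

1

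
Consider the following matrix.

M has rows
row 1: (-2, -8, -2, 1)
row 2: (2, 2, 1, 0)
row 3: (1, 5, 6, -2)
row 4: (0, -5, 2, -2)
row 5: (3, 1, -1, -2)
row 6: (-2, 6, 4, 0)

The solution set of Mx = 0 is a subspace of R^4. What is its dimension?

0

Row reduce to echelon form.
R2 ← R2 + R1: [0, -6, -1, 1]
R3 ← R3 + (1/2)·R1: [0, 1, 5, -3/2]
R5 ← R5 + (3/2)·R1: [0, -11, -4, -1/2]
R6 ← R6 − R1: [0, 14, 6, -1]
R3 ← R3 + (1/6)·R2: [0, 0, 29/6, -4/3]
R4 ← R4 − (5/6)·R2: [0, 0, 17/6, -17/6]
R5 ← R5 − (11/6)·R2: [0, 0, -13/6, -7/3]
R6 ← R6 + (7/3)·R2: [0, 0, 11/3, 4/3]
R4 ← R4 − (17/29)·R3: [0, 0, 0, -119/58]
R5 ← R5 + (13/29)·R3: [0, 0, 0, -85/29]
R6 ← R6 − (22/29)·R3: [0, 0, 0, 68/29]
R5 ← R5 − (10/7)·R4: [0, 0, 0, 0]
R6 ← R6 + (8/7)·R4: [0, 0, 0, 0]
4 nonzero rows, so rank(M) = 4.
M has 4 columns; by rank–nullity, nullity = 4 − 4 = 0.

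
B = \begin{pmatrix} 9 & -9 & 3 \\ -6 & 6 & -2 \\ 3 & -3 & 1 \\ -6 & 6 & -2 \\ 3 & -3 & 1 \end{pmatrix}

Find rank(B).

1

Row reduce to echelon form.
R2 ← R2 + (2/3)·R1: [0, 0, 0]
R3 ← R3 − (1/3)·R1: [0, 0, 0]
R4 ← R4 + (2/3)·R1: [0, 0, 0]
R5 ← R5 − (1/3)·R1: [0, 0, 0]
Echelon form has 1 nonzero row, so rank(B) = 1.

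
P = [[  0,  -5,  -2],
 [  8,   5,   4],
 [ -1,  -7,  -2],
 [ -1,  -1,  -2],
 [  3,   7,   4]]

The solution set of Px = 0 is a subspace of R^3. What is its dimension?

Row reduce to echelon form.
Swap R1 ↔ R2
R3 ← R3 + (1/8)·R1: [0, -51/8, -3/2]
R4 ← R4 + (1/8)·R1: [0, -3/8, -3/2]
R5 ← R5 − (3/8)·R1: [0, 41/8, 5/2]
R3 ← R3 − (51/40)·R2: [0, 0, 21/20]
R4 ← R4 − (3/40)·R2: [0, 0, -27/20]
R5 ← R5 + (41/40)·R2: [0, 0, 9/20]
R4 ← R4 + (9/7)·R3: [0, 0, 0]
R5 ← R5 − (3/7)·R3: [0, 0, 0]
3 nonzero rows, so rank(P) = 3.
P has 3 columns; by rank–nullity, nullity = 3 − 3 = 0.

0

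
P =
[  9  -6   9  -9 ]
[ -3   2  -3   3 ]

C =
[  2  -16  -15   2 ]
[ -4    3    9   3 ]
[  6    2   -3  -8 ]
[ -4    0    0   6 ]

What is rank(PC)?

First compute PC:
[[132, -144, -216, -126],
 [-44,  48,  72,  42]]
Now row reduce the product.
R2 ← R2 + (1/3)·R1: [0, 0, 0, 0]
1 nonzero row, so rank(PC) = 1.

1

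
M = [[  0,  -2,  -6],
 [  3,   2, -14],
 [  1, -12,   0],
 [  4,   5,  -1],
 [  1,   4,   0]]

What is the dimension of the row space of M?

3

Row reduce to echelon form.
Swap R1 ↔ R2
R3 ← R3 − (1/3)·R1: [0, -38/3, 14/3]
R4 ← R4 − (4/3)·R1: [0, 7/3, 53/3]
R5 ← R5 − (1/3)·R1: [0, 10/3, 14/3]
R3 ← R3 − (19/3)·R2: [0, 0, 128/3]
R4 ← R4 + (7/6)·R2: [0, 0, 32/3]
R5 ← R5 + (5/3)·R2: [0, 0, -16/3]
R4 ← R4 − (1/4)·R3: [0, 0, 0]
R5 ← R5 + (1/8)·R3: [0, 0, 0]
Echelon form has 3 nonzero rows, so rank(M) = 3.
The row space has dimension equal to the rank: 3.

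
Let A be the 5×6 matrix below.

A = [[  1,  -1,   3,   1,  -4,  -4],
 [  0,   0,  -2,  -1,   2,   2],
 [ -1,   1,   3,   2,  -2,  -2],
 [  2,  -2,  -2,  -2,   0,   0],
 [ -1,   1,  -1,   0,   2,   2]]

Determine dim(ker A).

Row reduce to echelon form.
R3 ← R3 + R1: [0, 0, 6, 3, -6, -6]
R4 ← R4 − (2)·R1: [0, 0, -8, -4, 8, 8]
R5 ← R5 + R1: [0, 0, 2, 1, -2, -2]
R3 ← R3 + (3)·R2: [0, 0, 0, 0, 0, 0]
R4 ← R4 − (4)·R2: [0, 0, 0, 0, 0, 0]
R5 ← R5 + R2: [0, 0, 0, 0, 0, 0]
2 nonzero rows, so rank(A) = 2.
A has 6 columns; by rank–nullity, nullity = 6 − 2 = 4.

4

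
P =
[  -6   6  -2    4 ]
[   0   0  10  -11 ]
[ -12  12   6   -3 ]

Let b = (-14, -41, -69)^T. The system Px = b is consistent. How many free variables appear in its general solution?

2

Row reduce the augmented matrix [P | b].
R3 ← R3 − (2)·R1: [0, 0, 10, -11, -41]
R3 ← R3 − R2: [0, 0, 0, 0, 0]
The echelon form has 2 nonzero rows, and every pivot lies in the first 4 columns, so rank(P) = rank([P|b]) = 2.
The system is consistent.
Free variables = (unknowns) − (rank) = 4 − 2 = 2.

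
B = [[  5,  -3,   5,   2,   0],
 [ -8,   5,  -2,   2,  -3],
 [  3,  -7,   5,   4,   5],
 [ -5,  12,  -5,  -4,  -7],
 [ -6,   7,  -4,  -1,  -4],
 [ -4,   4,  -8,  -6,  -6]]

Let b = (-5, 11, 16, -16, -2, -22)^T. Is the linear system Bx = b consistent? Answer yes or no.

yes

Row reduce the augmented matrix [B | b].
R2 ← R2 + (8/5)·R1: [0, 1/5, 6, 26/5, -3, 3]
R3 ← R3 − (3/5)·R1: [0, -26/5, 2, 14/5, 5, 19]
R4 ← R4 + R1: [0, 9, 0, -2, -7, -21]
R5 ← R5 + (6/5)·R1: [0, 17/5, 2, 7/5, -4, -8]
R6 ← R6 + (4/5)·R1: [0, 8/5, -4, -22/5, -6, -26]
R3 ← R3 + (26)·R2: [0, 0, 158, 138, -73, 97]
R4 ← R4 − (45)·R2: [0, 0, -270, -236, 128, -156]
R5 ← R5 − (17)·R2: [0, 0, -100, -87, 47, -59]
R6 ← R6 − (8)·R2: [0, 0, -52, -46, 18, -50]
R4 ← R4 + (135/79)·R3: [0, 0, 0, -14/79, 257/79, 771/79]
R5 ← R5 + (50/79)·R3: [0, 0, 0, 27/79, 63/79, 189/79]
R6 ← R6 + (26/79)·R3: [0, 0, 0, -46/79, -476/79, -1428/79]
R5 ← R5 + (27/14)·R4: [0, 0, 0, 0, 99/14, 297/14]
R6 ← R6 − (23/7)·R4: [0, 0, 0, 0, -117/7, -351/7]
R6 ← R6 + (26/11)·R5: [0, 0, 0, 0, 0, 0]
The echelon form has 5 nonzero rows, and every pivot lies in the first 5 columns, so rank(B) = rank([B|b]) = 5.
The system is consistent.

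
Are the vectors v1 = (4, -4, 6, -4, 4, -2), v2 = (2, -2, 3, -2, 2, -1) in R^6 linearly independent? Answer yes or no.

Form the matrix with these vectors as rows and row reduce.
R2 ← R2 − (1/2)·R1: [0, 0, 0, 0, 0, 0]
1 nonzero row, so the 2 vectors span a space of dimension 1.
Since 1 < 2, the vectors are linearly dependent.

no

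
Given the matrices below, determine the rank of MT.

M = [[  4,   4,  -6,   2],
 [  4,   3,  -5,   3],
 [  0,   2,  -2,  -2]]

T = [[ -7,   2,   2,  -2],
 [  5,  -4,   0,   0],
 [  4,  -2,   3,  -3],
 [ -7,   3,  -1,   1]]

First compute MT:
[[-46,  10, -12,  12],
 [-54,  15, -10,  10],
 [ 16, -10,  -4,   4]]
Now row reduce the product.
R2 ← R2 − (27/23)·R1: [0, 75/23, 94/23, -94/23]
R3 ← R3 + (8/23)·R1: [0, -150/23, -188/23, 188/23]
R3 ← R3 + (2)·R2: [0, 0, 0, 0]
2 nonzero rows, so rank(MT) = 2.

2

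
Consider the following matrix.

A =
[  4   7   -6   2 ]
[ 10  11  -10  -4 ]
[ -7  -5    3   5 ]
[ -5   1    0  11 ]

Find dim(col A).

Row reduce to echelon form.
R2 ← R2 − (5/2)·R1: [0, -13/2, 5, -9]
R3 ← R3 + (7/4)·R1: [0, 29/4, -15/2, 17/2]
R4 ← R4 + (5/4)·R1: [0, 39/4, -15/2, 27/2]
R3 ← R3 + (29/26)·R2: [0, 0, -25/13, -20/13]
R4 ← R4 + (3/2)·R2: [0, 0, 0, 0]
Echelon form has 3 nonzero rows, so rank(A) = 3.
The column space has dimension equal to the rank: 3.

3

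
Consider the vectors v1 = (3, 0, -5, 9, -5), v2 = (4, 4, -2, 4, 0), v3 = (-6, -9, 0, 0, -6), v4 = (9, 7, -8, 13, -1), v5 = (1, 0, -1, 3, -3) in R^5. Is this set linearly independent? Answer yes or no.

Form the matrix with these vectors as rows and row reduce.
R2 ← R2 − (4/3)·R1: [0, 4, 14/3, -8, 20/3]
R3 ← R3 + (2)·R1: [0, -9, -10, 18, -16]
R4 ← R4 − (3)·R1: [0, 7, 7, -14, 14]
R5 ← R5 − (1/3)·R1: [0, 0, 2/3, 0, -4/3]
R3 ← R3 + (9/4)·R2: [0, 0, 1/2, 0, -1]
R4 ← R4 − (7/4)·R2: [0, 0, -7/6, 0, 7/3]
R4 ← R4 + (7/3)·R3: [0, 0, 0, 0, 0]
R5 ← R5 − (4/3)·R3: [0, 0, 0, 0, 0]
3 nonzero rows, so the 5 vectors span a space of dimension 3.
Since 3 < 5, the vectors are linearly dependent.

no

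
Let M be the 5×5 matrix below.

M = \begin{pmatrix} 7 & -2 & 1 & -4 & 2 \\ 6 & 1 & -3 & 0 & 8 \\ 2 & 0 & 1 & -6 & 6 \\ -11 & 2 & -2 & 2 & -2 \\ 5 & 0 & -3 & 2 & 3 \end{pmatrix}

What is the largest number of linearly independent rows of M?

4

Row reduce to echelon form.
R2 ← R2 − (6/7)·R1: [0, 19/7, -27/7, 24/7, 44/7]
R3 ← R3 − (2/7)·R1: [0, 4/7, 5/7, -34/7, 38/7]
R4 ← R4 + (11/7)·R1: [0, -8/7, -3/7, -30/7, 8/7]
R5 ← R5 − (5/7)·R1: [0, 10/7, -26/7, 34/7, 11/7]
R3 ← R3 − (4/19)·R2: [0, 0, 29/19, -106/19, 78/19]
R4 ← R4 + (8/19)·R2: [0, 0, -39/19, -54/19, 72/19]
R5 ← R5 − (10/19)·R2: [0, 0, -32/19, 58/19, -33/19]
R4 ← R4 + (39/29)·R3: [0, 0, 0, -300/29, 270/29]
R5 ← R5 + (32/29)·R3: [0, 0, 0, -90/29, 81/29]
R5 ← R5 − (3/10)·R4: [0, 0, 0, 0, 0]
Echelon form has 4 nonzero rows, so rank(M) = 4.
The rank gives the maximum number of linearly independent rows: 4.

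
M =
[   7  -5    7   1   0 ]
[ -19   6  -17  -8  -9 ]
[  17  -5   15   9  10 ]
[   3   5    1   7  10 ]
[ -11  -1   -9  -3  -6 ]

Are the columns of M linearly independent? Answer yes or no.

no

Row reduce M to echelon form.
R2 ← R2 + (19/7)·R1: [0, -53/7, 2, -37/7, -9]
R3 ← R3 − (17/7)·R1: [0, 50/7, -2, 46/7, 10]
R4 ← R4 − (3/7)·R1: [0, 50/7, -2, 46/7, 10]
R5 ← R5 + (11/7)·R1: [0, -62/7, 2, -10/7, -6]
R3 ← R3 + (50/53)·R2: [0, 0, -6/53, 84/53, 80/53]
R4 ← R4 + (50/53)·R2: [0, 0, -6/53, 84/53, 80/53]
R5 ← R5 − (62/53)·R2: [0, 0, -18/53, 252/53, 240/53]
R4 ← R4 − R3: [0, 0, 0, 0, 0]
R5 ← R5 − (3)·R3: [0, 0, 0, 0, 0]
3 pivots among 5 columns.
Only 3 < 5 pivot columns, so the columns are linearly dependent.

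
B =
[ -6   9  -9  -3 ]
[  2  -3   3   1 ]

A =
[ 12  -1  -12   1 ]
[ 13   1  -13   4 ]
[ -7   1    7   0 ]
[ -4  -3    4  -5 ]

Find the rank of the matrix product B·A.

First compute BA:
[[120,  15, -120,  45],
 [-40,  -5,  40, -15]]
Now row reduce the product.
R2 ← R2 + (1/3)·R1: [0, 0, 0, 0]
1 nonzero row, so rank(BA) = 1.

1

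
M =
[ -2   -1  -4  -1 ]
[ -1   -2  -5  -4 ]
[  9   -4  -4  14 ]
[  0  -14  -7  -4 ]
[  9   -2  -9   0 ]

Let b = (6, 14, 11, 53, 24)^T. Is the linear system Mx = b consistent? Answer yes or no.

Row reduce the augmented matrix [M | b].
R2 ← R2 − (1/2)·R1: [0, -3/2, -3, -7/2, 11]
R3 ← R3 + (9/2)·R1: [0, -17/2, -22, 19/2, 38]
R5 ← R5 + (9/2)·R1: [0, -13/2, -27, -9/2, 51]
R3 ← R3 − (17/3)·R2: [0, 0, -5, 88/3, -73/3]
R4 ← R4 − (28/3)·R2: [0, 0, 21, 86/3, -149/3]
R5 ← R5 − (13/3)·R2: [0, 0, -14, 32/3, 10/3]
R4 ← R4 + (21/5)·R3: [0, 0, 0, 2278/15, -2278/15]
R5 ← R5 − (14/5)·R3: [0, 0, 0, -1072/15, 1072/15]
R5 ← R5 + (8/17)·R4: [0, 0, 0, 0, 0]
The echelon form has 4 nonzero rows, and every pivot lies in the first 4 columns, so rank(M) = rank([M|b]) = 4.
The system is consistent.

yes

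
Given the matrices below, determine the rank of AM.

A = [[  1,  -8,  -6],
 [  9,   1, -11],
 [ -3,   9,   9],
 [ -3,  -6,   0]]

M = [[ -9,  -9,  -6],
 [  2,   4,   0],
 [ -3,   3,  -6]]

2

First compute AM:
[[ -7, -59,  30],
 [-46, -110,  12],
 [ 18,  90, -36],
 [ 15,   3,  18]]
Now row reduce the product.
R2 ← R2 − (46/7)·R1: [0, 1944/7, -1296/7]
R3 ← R3 + (18/7)·R1: [0, -432/7, 288/7]
R4 ← R4 + (15/7)·R1: [0, -864/7, 576/7]
R3 ← R3 + (2/9)·R2: [0, 0, 0]
R4 ← R4 + (4/9)·R2: [0, 0, 0]
2 nonzero rows, so rank(AM) = 2.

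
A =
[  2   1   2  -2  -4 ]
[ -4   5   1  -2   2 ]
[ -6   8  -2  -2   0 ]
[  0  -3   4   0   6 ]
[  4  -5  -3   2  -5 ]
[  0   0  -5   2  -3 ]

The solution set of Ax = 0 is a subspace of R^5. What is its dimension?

Row reduce to echelon form.
R2 ← R2 + (2)·R1: [0, 7, 5, -6, -6]
R3 ← R3 + (3)·R1: [0, 11, 4, -8, -12]
R5 ← R5 − (2)·R1: [0, -7, -7, 6, 3]
R3 ← R3 − (11/7)·R2: [0, 0, -27/7, 10/7, -18/7]
R4 ← R4 + (3/7)·R2: [0, 0, 43/7, -18/7, 24/7]
R5 ← R5 + R2: [0, 0, -2, 0, -3]
R4 ← R4 + (43/27)·R3: [0, 0, 0, -8/27, -2/3]
R5 ← R5 − (14/27)·R3: [0, 0, 0, -20/27, -5/3]
R6 ← R6 − (35/27)·R3: [0, 0, 0, 4/27, 1/3]
R5 ← R5 − (5/2)·R4: [0, 0, 0, 0, 0]
R6 ← R6 + (1/2)·R4: [0, 0, 0, 0, 0]
4 nonzero rows, so rank(A) = 4.
A has 5 columns; by rank–nullity, nullity = 5 − 4 = 1.

1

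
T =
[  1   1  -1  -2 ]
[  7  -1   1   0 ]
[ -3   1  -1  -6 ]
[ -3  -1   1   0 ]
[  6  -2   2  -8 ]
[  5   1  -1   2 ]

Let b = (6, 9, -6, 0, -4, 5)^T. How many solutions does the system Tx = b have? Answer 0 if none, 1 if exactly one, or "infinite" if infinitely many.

0

Row reduce the augmented matrix [T | b].
R2 ← R2 − (7)·R1: [0, -8, 8, 14, -33]
R3 ← R3 + (3)·R1: [0, 4, -4, -12, 12]
R4 ← R4 + (3)·R1: [0, 2, -2, -6, 18]
R5 ← R5 − (6)·R1: [0, -8, 8, 4, -40]
R6 ← R6 − (5)·R1: [0, -4, 4, 12, -25]
R3 ← R3 + (1/2)·R2: [0, 0, 0, -5, -9/2]
R4 ← R4 + (1/4)·R2: [0, 0, 0, -5/2, 39/4]
R5 ← R5 − R2: [0, 0, 0, -10, -7]
R6 ← R6 − (1/2)·R2: [0, 0, 0, 5, -17/2]
R4 ← R4 − (1/2)·R3: [0, 0, 0, 0, 12]
R5 ← R5 − (2)·R3: [0, 0, 0, 0, 2]
R6 ← R6 + R3: [0, 0, 0, 0, -13]
R5 ← R5 − (1/6)·R4: [0, 0, 0, 0, 0]
R6 ← R6 + (13/12)·R4: [0, 0, 0, 0, 0]
The echelon form has 4 nonzero rows; the last pivot sits in the augmented column, so rank(T) = 3 but rank([T|b]) = 4.
Since the ranks differ, the system is inconsistent.
It has no solutions.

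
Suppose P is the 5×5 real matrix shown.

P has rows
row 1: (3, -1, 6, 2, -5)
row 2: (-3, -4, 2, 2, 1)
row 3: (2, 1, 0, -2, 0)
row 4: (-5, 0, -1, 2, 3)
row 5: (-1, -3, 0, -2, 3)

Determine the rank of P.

Row reduce to echelon form.
R2 ← R2 + R1: [0, -5, 8, 4, -4]
R3 ← R3 − (2/3)·R1: [0, 5/3, -4, -10/3, 10/3]
R4 ← R4 + (5/3)·R1: [0, -5/3, 9, 16/3, -16/3]
R5 ← R5 + (1/3)·R1: [0, -10/3, 2, -4/3, 4/3]
R3 ← R3 + (1/3)·R2: [0, 0, -4/3, -2, 2]
R4 ← R4 − (1/3)·R2: [0, 0, 19/3, 4, -4]
R5 ← R5 − (2/3)·R2: [0, 0, -10/3, -4, 4]
R4 ← R4 + (19/4)·R3: [0, 0, 0, -11/2, 11/2]
R5 ← R5 − (5/2)·R3: [0, 0, 0, 1, -1]
R5 ← R5 + (2/11)·R4: [0, 0, 0, 0, 0]
Echelon form has 4 nonzero rows, so rank(P) = 4.

4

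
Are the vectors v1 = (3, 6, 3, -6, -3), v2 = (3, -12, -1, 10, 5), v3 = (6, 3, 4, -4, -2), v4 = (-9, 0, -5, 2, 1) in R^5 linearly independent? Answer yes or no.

no

Form the matrix with these vectors as rows and row reduce.
R2 ← R2 − R1: [0, -18, -4, 16, 8]
R3 ← R3 − (2)·R1: [0, -9, -2, 8, 4]
R4 ← R4 + (3)·R1: [0, 18, 4, -16, -8]
R3 ← R3 − (1/2)·R2: [0, 0, 0, 0, 0]
R4 ← R4 + R2: [0, 0, 0, 0, 0]
2 nonzero rows, so the 4 vectors span a space of dimension 2.
Since 2 < 4, the vectors are linearly dependent.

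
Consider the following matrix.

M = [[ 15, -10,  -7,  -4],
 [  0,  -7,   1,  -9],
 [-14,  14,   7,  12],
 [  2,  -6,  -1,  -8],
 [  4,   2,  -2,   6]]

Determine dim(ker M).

1

Row reduce to echelon form.
R3 ← R3 + (14/15)·R1: [0, 14/3, 7/15, 124/15]
R4 ← R4 − (2/15)·R1: [0, -14/3, -1/15, -112/15]
R5 ← R5 − (4/15)·R1: [0, 14/3, -2/15, 106/15]
R3 ← R3 + (2/3)·R2: [0, 0, 17/15, 34/15]
R4 ← R4 − (2/3)·R2: [0, 0, -11/15, -22/15]
R5 ← R5 + (2/3)·R2: [0, 0, 8/15, 16/15]
R4 ← R4 + (11/17)·R3: [0, 0, 0, 0]
R5 ← R5 − (8/17)·R3: [0, 0, 0, 0]
3 nonzero rows, so rank(M) = 3.
M has 4 columns; by rank–nullity, nullity = 4 − 3 = 1.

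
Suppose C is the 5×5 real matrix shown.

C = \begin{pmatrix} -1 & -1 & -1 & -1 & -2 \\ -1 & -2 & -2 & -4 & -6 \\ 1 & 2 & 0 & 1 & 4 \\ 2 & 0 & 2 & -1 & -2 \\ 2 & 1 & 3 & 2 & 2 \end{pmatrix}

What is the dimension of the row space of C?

Row reduce to echelon form.
R2 ← R2 − R1: [0, -1, -1, -3, -4]
R3 ← R3 + R1: [0, 1, -1, 0, 2]
R4 ← R4 + (2)·R1: [0, -2, 0, -3, -6]
R5 ← R5 + (2)·R1: [0, -1, 1, 0, -2]
R3 ← R3 + R2: [0, 0, -2, -3, -2]
R4 ← R4 − (2)·R2: [0, 0, 2, 3, 2]
R5 ← R5 − R2: [0, 0, 2, 3, 2]
R4 ← R4 + R3: [0, 0, 0, 0, 0]
R5 ← R5 + R3: [0, 0, 0, 0, 0]
Echelon form has 3 nonzero rows, so rank(C) = 3.
The row space has dimension equal to the rank: 3.

3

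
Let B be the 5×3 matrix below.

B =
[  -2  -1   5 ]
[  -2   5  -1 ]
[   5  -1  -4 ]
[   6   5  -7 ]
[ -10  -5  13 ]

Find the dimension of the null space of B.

0

Row reduce to echelon form.
R2 ← R2 − R1: [0, 6, -6]
R3 ← R3 + (5/2)·R1: [0, -7/2, 17/2]
R4 ← R4 + (3)·R1: [0, 2, 8]
R5 ← R5 − (5)·R1: [0, 0, -12]
R3 ← R3 + (7/12)·R2: [0, 0, 5]
R4 ← R4 − (1/3)·R2: [0, 0, 10]
R4 ← R4 − (2)·R3: [0, 0, 0]
R5 ← R5 + (12/5)·R3: [0, 0, 0]
3 nonzero rows, so rank(B) = 3.
B has 3 columns; by rank–nullity, nullity = 3 − 3 = 0.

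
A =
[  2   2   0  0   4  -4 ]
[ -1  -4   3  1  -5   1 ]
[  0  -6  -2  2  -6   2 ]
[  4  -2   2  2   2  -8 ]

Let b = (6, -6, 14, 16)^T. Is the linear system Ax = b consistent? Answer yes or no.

Row reduce the augmented matrix [A | b].
R2 ← R2 + (1/2)·R1: [0, -3, 3, 1, -3, -1, -3]
R4 ← R4 − (2)·R1: [0, -6, 2, 2, -6, 0, 4]
R3 ← R3 − (2)·R2: [0, 0, -8, 0, 0, 4, 20]
R4 ← R4 − (2)·R2: [0, 0, -4, 0, 0, 2, 10]
R4 ← R4 − (1/2)·R3: [0, 0, 0, 0, 0, 0, 0]
The echelon form has 3 nonzero rows, and every pivot lies in the first 6 columns, so rank(A) = rank([A|b]) = 3.
The system is consistent.

yes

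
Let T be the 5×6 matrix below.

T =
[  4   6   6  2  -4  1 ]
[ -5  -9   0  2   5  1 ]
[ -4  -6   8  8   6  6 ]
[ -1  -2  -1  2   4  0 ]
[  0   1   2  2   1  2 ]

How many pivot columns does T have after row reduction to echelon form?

4

Row reduce to echelon form.
R2 ← R2 + (5/4)·R1: [0, -3/2, 15/2, 9/2, 0, 9/4]
R3 ← R3 + R1: [0, 0, 14, 10, 2, 7]
R4 ← R4 + (1/4)·R1: [0, -1/2, 1/2, 5/2, 3, 1/4]
R4 ← R4 − (1/3)·R2: [0, 0, -2, 1, 3, -1/2]
R5 ← R5 + (2/3)·R2: [0, 0, 7, 5, 1, 7/2]
R4 ← R4 + (1/7)·R3: [0, 0, 0, 17/7, 23/7, 1/2]
R5 ← R5 − (1/2)·R3: [0, 0, 0, 0, 0, 0]
Echelon form has 4 nonzero rows, so rank(T) = 4.
Each nonzero row contributes one pivot column: 4 pivot columns.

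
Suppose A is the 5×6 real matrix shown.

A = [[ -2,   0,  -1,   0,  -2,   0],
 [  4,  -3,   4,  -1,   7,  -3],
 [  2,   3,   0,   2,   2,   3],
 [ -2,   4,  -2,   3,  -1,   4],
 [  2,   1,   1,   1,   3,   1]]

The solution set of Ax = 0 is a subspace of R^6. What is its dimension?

Row reduce to echelon form.
R2 ← R2 + (2)·R1: [0, -3, 2, -1, 3, -3]
R3 ← R3 + R1: [0, 3, -1, 2, 0, 3]
R4 ← R4 − R1: [0, 4, -1, 3, 1, 4]
R5 ← R5 + R1: [0, 1, 0, 1, 1, 1]
R3 ← R3 + R2: [0, 0, 1, 1, 3, 0]
R4 ← R4 + (4/3)·R2: [0, 0, 5/3, 5/3, 5, 0]
R5 ← R5 + (1/3)·R2: [0, 0, 2/3, 2/3, 2, 0]
R4 ← R4 − (5/3)·R3: [0, 0, 0, 0, 0, 0]
R5 ← R5 − (2/3)·R3: [0, 0, 0, 0, 0, 0]
3 nonzero rows, so rank(A) = 3.
A has 6 columns; by rank–nullity, nullity = 6 − 3 = 3.

3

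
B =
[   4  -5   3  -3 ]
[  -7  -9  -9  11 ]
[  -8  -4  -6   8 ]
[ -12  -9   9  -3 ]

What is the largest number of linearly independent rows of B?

3

Row reduce to echelon form.
R2 ← R2 + (7/4)·R1: [0, -71/4, -15/4, 23/4]
R3 ← R3 + (2)·R1: [0, -14, 0, 2]
R4 ← R4 + (3)·R1: [0, -24, 18, -12]
R3 ← R3 − (56/71)·R2: [0, 0, 210/71, -180/71]
R4 ← R4 − (96/71)·R2: [0, 0, 1638/71, -1404/71]
R4 ← R4 − (39/5)·R3: [0, 0, 0, 0]
Echelon form has 3 nonzero rows, so rank(B) = 3.
The rank gives the maximum number of linearly independent rows: 3.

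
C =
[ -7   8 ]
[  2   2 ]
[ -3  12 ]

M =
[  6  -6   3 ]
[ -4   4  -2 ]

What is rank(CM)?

First compute CM:
[[-74,  74, -37],
 [  4,  -4,   2],
 [-66,  66, -33]]
Now row reduce the product.
R2 ← R2 + (2/37)·R1: [0, 0, 0]
R3 ← R3 − (33/37)·R1: [0, 0, 0]
1 nonzero row, so rank(CM) = 1.

1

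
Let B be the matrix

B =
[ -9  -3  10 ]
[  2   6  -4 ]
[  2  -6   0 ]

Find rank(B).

2

Row reduce to echelon form.
R2 ← R2 + (2/9)·R1: [0, 16/3, -16/9]
R3 ← R3 + (2/9)·R1: [0, -20/3, 20/9]
R3 ← R3 + (5/4)·R2: [0, 0, 0]
Echelon form has 2 nonzero rows, so rank(B) = 2.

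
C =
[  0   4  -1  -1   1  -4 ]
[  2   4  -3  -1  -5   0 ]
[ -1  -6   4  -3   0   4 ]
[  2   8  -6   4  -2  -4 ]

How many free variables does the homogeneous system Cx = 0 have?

Row reduce to echelon form.
Swap R1 ↔ R2
R3 ← R3 + (1/2)·R1: [0, -4, 5/2, -7/2, -5/2, 4]
R4 ← R4 − R1: [0, 4, -3, 5, 3, -4]
R3 ← R3 + R2: [0, 0, 3/2, -9/2, -3/2, 0]
R4 ← R4 − R2: [0, 0, -2, 6, 2, 0]
R4 ← R4 + (4/3)·R3: [0, 0, 0, 0, 0, 0]
3 nonzero rows, so rank(C) = 3.
C has 6 columns; by rank–nullity, nullity = 6 − 3 = 3.

3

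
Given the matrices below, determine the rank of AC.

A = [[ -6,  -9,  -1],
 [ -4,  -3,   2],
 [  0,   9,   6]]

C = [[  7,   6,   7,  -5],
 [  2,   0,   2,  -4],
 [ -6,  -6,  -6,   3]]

2

First compute AC:
[[-54, -30, -54,  63],
 [-46, -36, -46,  38],
 [-18, -36, -18, -18]]
Now row reduce the product.
R2 ← R2 − (23/27)·R1: [0, -94/9, 0, -47/3]
R3 ← R3 − (1/3)·R1: [0, -26, 0, -39]
R3 ← R3 − (117/47)·R2: [0, 0, 0, 0]
2 nonzero rows, so rank(AC) = 2.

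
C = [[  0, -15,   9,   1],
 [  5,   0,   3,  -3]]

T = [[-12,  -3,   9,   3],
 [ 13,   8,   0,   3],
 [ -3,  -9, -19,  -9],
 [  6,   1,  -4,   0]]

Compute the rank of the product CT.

First compute CT:
[[-216, -200, -175, -126],
 [-87, -45,   0, -12]]
Now row reduce the product.
R2 ← R2 − (29/72)·R1: [0, 320/9, 5075/72, 155/4]
2 nonzero rows, so rank(CT) = 2.

2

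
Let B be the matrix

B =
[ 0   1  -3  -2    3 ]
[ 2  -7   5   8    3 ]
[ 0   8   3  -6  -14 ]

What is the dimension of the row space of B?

Row reduce to echelon form.
Swap R1 ↔ R2
R3 ← R3 − (8)·R2: [0, 0, 27, 10, -38]
Echelon form has 3 nonzero rows, so rank(B) = 3.
The row space has dimension equal to the rank: 3.

3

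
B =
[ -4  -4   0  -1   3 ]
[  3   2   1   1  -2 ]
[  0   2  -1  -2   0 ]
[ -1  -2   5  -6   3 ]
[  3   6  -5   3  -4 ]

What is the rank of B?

3

Row reduce to echelon form.
R2 ← R2 + (3/4)·R1: [0, -1, 1, 1/4, 1/4]
R4 ← R4 − (1/4)·R1: [0, -1, 5, -23/4, 9/4]
R5 ← R5 + (3/4)·R1: [0, 3, -5, 9/4, -7/4]
R3 ← R3 + (2)·R2: [0, 0, 1, -3/2, 1/2]
R4 ← R4 − R2: [0, 0, 4, -6, 2]
R5 ← R5 + (3)·R2: [0, 0, -2, 3, -1]
R4 ← R4 − (4)·R3: [0, 0, 0, 0, 0]
R5 ← R5 + (2)·R3: [0, 0, 0, 0, 0]
Echelon form has 3 nonzero rows, so rank(B) = 3.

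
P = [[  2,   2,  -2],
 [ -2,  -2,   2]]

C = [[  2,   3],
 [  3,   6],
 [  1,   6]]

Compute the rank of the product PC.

1

First compute PC:
[[  8,   6],
 [ -8,  -6]]
Now row reduce the product.
R2 ← R2 + R1: [0, 0]
1 nonzero row, so rank(PC) = 1.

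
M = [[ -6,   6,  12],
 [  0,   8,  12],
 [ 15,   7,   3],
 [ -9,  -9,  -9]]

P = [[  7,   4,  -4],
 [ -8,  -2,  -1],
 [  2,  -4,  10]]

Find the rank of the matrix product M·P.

First compute MP:
[[-66, -84, 138],
 [-40, -64, 112],
 [ 55,  34, -37],
 [ -9,  18, -45]]
Now row reduce the product.
R2 ← R2 − (20/33)·R1: [0, -144/11, 312/11]
R3 ← R3 + (5/6)·R1: [0, -36, 78]
R4 ← R4 − (3/22)·R1: [0, 324/11, -702/11]
R3 ← R3 − (11/4)·R2: [0, 0, 0]
R4 ← R4 + (9/4)·R2: [0, 0, 0]
2 nonzero rows, so rank(MP) = 2.

2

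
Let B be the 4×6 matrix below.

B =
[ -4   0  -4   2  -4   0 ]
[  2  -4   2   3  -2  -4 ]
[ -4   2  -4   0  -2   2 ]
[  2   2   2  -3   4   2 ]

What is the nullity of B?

4

Row reduce to echelon form.
R2 ← R2 + (1/2)·R1: [0, -4, 0, 4, -4, -4]
R3 ← R3 − R1: [0, 2, 0, -2, 2, 2]
R4 ← R4 + (1/2)·R1: [0, 2, 0, -2, 2, 2]
R3 ← R3 + (1/2)·R2: [0, 0, 0, 0, 0, 0]
R4 ← R4 + (1/2)·R2: [0, 0, 0, 0, 0, 0]
2 nonzero rows, so rank(B) = 2.
B has 6 columns; by rank–nullity, nullity = 6 − 2 = 4.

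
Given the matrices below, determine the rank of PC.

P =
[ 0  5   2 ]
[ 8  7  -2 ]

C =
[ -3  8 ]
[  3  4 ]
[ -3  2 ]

First compute PC:
[[  9,  24],
 [  3,  88]]
Now row reduce the product.
R2 ← R2 − (1/3)·R1: [0, 80]
2 nonzero rows, so rank(PC) = 2.

2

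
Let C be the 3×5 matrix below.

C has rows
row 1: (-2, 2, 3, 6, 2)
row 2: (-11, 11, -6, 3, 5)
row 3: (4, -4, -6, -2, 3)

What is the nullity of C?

2

Row reduce to echelon form.
R2 ← R2 − (11/2)·R1: [0, 0, -45/2, -30, -6]
R3 ← R3 + (2)·R1: [0, 0, 0, 10, 7]
3 nonzero rows, so rank(C) = 3.
C has 5 columns; by rank–nullity, nullity = 5 − 3 = 2.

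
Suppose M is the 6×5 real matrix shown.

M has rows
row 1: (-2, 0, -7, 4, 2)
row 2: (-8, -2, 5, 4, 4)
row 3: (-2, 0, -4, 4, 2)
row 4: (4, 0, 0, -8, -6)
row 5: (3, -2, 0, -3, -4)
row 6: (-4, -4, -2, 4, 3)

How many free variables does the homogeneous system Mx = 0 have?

0

Row reduce to echelon form.
R2 ← R2 − (4)·R1: [0, -2, 33, -12, -4]
R3 ← R3 − R1: [0, 0, 3, 0, 0]
R4 ← R4 + (2)·R1: [0, 0, -14, 0, -2]
R5 ← R5 + (3/2)·R1: [0, -2, -21/2, 3, -1]
R6 ← R6 − (2)·R1: [0, -4, 12, -4, -1]
R5 ← R5 − R2: [0, 0, -87/2, 15, 3]
R6 ← R6 − (2)·R2: [0, 0, -54, 20, 7]
R4 ← R4 + (14/3)·R3: [0, 0, 0, 0, -2]
R5 ← R5 + (29/2)·R3: [0, 0, 0, 15, 3]
R6 ← R6 + (18)·R3: [0, 0, 0, 20, 7]
Swap R4 ↔ R5
R6 ← R6 − (4/3)·R4: [0, 0, 0, 0, 3]
R6 ← R6 + (3/2)·R5: [0, 0, 0, 0, 0]
5 nonzero rows, so rank(M) = 5.
M has 5 columns; by rank–nullity, nullity = 5 − 5 = 0.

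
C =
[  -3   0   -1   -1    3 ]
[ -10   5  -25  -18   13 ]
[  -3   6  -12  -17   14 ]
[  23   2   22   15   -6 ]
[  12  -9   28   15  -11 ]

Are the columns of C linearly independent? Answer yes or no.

Row reduce C to echelon form.
R2 ← R2 − (10/3)·R1: [0, 5, -65/3, -44/3, 3]
R3 ← R3 − R1: [0, 6, -11, -16, 11]
R4 ← R4 + (23/3)·R1: [0, 2, 43/3, 22/3, 17]
R5 ← R5 + (4)·R1: [0, -9, 24, 11, 1]
R3 ← R3 − (6/5)·R2: [0, 0, 15, 8/5, 37/5]
R4 ← R4 − (2/5)·R2: [0, 0, 23, 66/5, 79/5]
R5 ← R5 + (9/5)·R2: [0, 0, -15, -77/5, 32/5]
R4 ← R4 − (23/15)·R3: [0, 0, 0, 806/75, 334/75]
R5 ← R5 + R3: [0, 0, 0, -69/5, 69/5]
R5 ← R5 + (1035/806)·R4: [0, 0, 0, 0, 7866/403]
5 pivots among 5 columns.
Every column is a pivot column, so the columns are linearly independent.

yes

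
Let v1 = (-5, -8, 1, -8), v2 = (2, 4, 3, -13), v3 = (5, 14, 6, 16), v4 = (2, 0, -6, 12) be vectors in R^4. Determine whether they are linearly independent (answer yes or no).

Form the matrix with these vectors as rows and row reduce.
R2 ← R2 + (2/5)·R1: [0, 4/5, 17/5, -81/5]
R3 ← R3 + R1: [0, 6, 7, 8]
R4 ← R4 + (2/5)·R1: [0, -16/5, -28/5, 44/5]
R3 ← R3 − (15/2)·R2: [0, 0, -37/2, 259/2]
R4 ← R4 + (4)·R2: [0, 0, 8, -56]
R4 ← R4 + (16/37)·R3: [0, 0, 0, 0]
3 nonzero rows, so the 4 vectors span a space of dimension 3.
Since 3 < 4, the vectors are linearly dependent.

no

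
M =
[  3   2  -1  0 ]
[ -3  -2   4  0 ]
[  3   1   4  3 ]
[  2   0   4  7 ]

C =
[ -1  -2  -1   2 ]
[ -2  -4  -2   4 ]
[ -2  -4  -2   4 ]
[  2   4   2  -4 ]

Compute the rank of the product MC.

First compute MC:
[[ -5, -10,  -5,  10],
 [ -1,  -2,  -1,   2],
 [ -7, -14,  -7,  14],
 [  4,   8,   4,  -8]]
Now row reduce the product.
R2 ← R2 − (1/5)·R1: [0, 0, 0, 0]
R3 ← R3 − (7/5)·R1: [0, 0, 0, 0]
R4 ← R4 + (4/5)·R1: [0, 0, 0, 0]
1 nonzero row, so rank(MC) = 1.

1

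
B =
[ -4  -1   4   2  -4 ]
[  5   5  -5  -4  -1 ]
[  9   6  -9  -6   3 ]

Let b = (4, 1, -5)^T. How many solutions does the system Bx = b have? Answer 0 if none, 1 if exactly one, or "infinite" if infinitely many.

Row reduce the augmented matrix [B | b].
R2 ← R2 + (5/4)·R1: [0, 15/4, 0, -3/2, -6, 6]
R3 ← R3 + (9/4)·R1: [0, 15/4, 0, -3/2, -6, 4]
R3 ← R3 − R2: [0, 0, 0, 0, 0, -2]
The echelon form has 3 nonzero rows; the last pivot sits in the augmented column, so rank(B) = 2 but rank([B|b]) = 3.
Since the ranks differ, the system is inconsistent.
It has no solutions.

0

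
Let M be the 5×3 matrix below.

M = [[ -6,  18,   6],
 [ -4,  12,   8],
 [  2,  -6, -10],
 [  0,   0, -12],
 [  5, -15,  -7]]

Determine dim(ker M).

Row reduce to echelon form.
R2 ← R2 − (2/3)·R1: [0, 0, 4]
R3 ← R3 + (1/3)·R1: [0, 0, -8]
R5 ← R5 + (5/6)·R1: [0, 0, -2]
R3 ← R3 + (2)·R2: [0, 0, 0]
R4 ← R4 + (3)·R2: [0, 0, 0]
R5 ← R5 + (1/2)·R2: [0, 0, 0]
2 nonzero rows, so rank(M) = 2.
M has 3 columns; by rank–nullity, nullity = 3 − 2 = 1.

1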